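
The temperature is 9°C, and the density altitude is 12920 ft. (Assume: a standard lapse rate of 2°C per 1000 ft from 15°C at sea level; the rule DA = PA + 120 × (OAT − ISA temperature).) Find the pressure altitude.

DA = PA + 120 × (OAT − (15 − 2·PA/1000)) = PA + 120·OAT − 1800 + 0.24·PA = 1.24·PA + 120·OAT − 1800.
So 1.24·PA = 12920 − 120 × 9 + 1800 = 13640.
PA = 13640 / 1.24 = 11000 ft.

11000 ft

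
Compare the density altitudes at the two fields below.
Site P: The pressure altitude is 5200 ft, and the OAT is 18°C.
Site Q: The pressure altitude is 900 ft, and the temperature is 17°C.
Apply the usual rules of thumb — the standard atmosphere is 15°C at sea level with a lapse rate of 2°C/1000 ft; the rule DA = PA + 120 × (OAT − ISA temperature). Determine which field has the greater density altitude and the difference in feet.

Site P: ISA temp = 4.6°C, deviation +13.4°C, DA = 5200 + 120 × 13.4 = 6808 ft.
Site Q: ISA temp = 13.2°C, deviation +3.8°C, DA = 900 + 120 × 3.8 = 1356 ft.
Site P is higher by 6808 − 1356 = 5452 ft.

Site P by 5452 ft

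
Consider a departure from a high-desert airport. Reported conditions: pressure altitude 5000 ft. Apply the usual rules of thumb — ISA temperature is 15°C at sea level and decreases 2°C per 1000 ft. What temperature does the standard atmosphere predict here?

5°C

ISA temperature = 15 − 2 × (5000/1000) = 15 − 10 = 5°C.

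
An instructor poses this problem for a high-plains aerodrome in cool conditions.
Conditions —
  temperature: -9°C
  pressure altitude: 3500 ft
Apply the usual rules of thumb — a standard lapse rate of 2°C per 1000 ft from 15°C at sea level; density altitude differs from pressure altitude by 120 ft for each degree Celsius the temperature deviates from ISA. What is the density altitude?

ISA temperature at 3500 ft = 15 − 2 × (3500/1000) = 8°C.
ISA deviation = -9 − 8 = -17°C.
Density altitude = 3500 + 120 × (-17) = 3500 + (-2040) = 1460 ft.

1460 ft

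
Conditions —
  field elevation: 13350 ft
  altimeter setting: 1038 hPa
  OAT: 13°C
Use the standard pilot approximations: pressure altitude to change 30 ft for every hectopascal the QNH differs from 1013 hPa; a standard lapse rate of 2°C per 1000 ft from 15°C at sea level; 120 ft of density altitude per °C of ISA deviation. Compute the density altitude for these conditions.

15384 ft

Pressure altitude = 13350 + (1013 − 1038) × 30 = 13350 + (-750) = 12600 ft.
ISA temperature at 12600 ft = 15 − 2 × (12600/1000) = -10.2°C.
ISA deviation = 13 − (-10.2) = +23.2°C.
Density altitude = 12600 + 120 × (23.2) = 15384 ft.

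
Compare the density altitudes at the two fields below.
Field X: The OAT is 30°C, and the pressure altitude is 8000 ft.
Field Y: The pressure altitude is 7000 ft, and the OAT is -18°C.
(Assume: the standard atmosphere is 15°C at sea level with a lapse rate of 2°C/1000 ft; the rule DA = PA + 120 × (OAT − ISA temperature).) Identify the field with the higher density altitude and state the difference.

Field X by 7000 ft

Field X: ISA temp = -1°C, deviation +31°C, DA = 8000 + 120 × 31 = 11720 ft.
Field Y: ISA temp = 1°C, deviation -19°C, DA = 7000 + 120 × (-19) = 4720 ft.
Field X is higher by 11720 − 4720 = 7000 ft.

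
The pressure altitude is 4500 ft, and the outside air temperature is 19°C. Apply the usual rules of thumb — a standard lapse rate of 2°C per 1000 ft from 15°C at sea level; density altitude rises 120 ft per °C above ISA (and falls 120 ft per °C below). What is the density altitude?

ISA temperature at 4500 ft = 15 − 2 × (4500/1000) = 6°C.
ISA deviation = 19 − 6 = +13°C.
Density altitude = 4500 + 120 × (13) = 4500 + (+1560) = 6060 ft.

6060 ft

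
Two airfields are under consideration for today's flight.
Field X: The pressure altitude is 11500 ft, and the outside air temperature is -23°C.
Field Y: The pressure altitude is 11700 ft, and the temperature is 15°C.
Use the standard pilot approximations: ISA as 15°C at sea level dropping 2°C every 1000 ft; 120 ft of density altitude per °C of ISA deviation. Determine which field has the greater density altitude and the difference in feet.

Field X: ISA temp = -8°C, deviation -15°C, DA = 11500 + 120 × (-15) = 9700 ft.
Field Y: ISA temp = -8.4°C, deviation +23.4°C, DA = 11700 + 120 × 23.4 = 14508 ft.
Field Y is higher by 14508 − 9700 = 4808 ft.

Field Y by 4808 ft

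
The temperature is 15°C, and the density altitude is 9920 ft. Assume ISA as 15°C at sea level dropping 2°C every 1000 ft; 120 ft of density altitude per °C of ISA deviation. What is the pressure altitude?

8000 ft

DA = PA + 120 × (OAT − (15 − 2·PA/1000)) = PA + 120·OAT − 1800 + 0.24·PA = 1.24·PA + 120·OAT − 1800.
So 1.24·PA = 9920 − 120 × 15 + 1800 = 9920.
PA = 9920 / 1.24 = 8000 ft.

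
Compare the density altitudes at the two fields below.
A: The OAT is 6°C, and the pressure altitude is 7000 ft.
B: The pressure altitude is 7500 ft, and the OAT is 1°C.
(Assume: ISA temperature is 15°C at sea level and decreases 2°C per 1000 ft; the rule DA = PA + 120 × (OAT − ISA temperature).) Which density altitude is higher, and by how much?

B by 20 ft

A: ISA temp = 1°C, deviation +5°C, DA = 7000 + 120 × 5 = 7600 ft.
B: ISA temp = 0°C, deviation +1°C, DA = 7500 + 120 × 1 = 7620 ft.
B is higher by 7620 − 7600 = 20 ft.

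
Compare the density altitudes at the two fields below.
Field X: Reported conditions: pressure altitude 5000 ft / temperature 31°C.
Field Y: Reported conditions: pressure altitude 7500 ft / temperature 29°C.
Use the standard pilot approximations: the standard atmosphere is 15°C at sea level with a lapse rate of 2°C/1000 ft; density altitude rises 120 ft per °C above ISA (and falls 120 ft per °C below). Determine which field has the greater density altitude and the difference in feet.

Field X: ISA temp = 5°C, deviation +26°C, DA = 5000 + 120 × 26 = 8120 ft.
Field Y: ISA temp = 0°C, deviation +29°C, DA = 7500 + 120 × 29 = 10980 ft.
Field Y is higher by 10980 − 8120 = 2860 ft.

Field Y by 2860 ft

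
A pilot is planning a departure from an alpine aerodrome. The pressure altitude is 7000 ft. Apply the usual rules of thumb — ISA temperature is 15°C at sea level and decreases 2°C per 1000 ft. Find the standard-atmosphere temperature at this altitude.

ISA temperature = 15 − 2 × (7000/1000) = 15 − 14 = 1°C.

1°C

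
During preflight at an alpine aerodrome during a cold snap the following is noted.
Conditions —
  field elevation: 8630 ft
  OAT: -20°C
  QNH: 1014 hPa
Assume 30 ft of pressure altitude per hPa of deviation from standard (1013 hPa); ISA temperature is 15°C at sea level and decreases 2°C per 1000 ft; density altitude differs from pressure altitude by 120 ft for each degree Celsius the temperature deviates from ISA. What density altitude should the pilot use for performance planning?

Pressure altitude = 8630 + (1013 − 1014) × 30 = 8630 + (-30) = 8600 ft.
ISA temperature at 8600 ft = 15 − 2 × (8600/1000) = -2.2°C.
ISA deviation = -20 − (-2.2) = -17.8°C.
Density altitude = 8600 + 120 × (-17.8) = 6464 ft.

6464 ft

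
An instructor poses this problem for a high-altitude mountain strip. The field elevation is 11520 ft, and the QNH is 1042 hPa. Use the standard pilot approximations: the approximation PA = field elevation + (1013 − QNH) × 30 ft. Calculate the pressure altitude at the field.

10650 ft

Pressure correction = (1013 − 1042) × 30 = -870 ft.
Pressure altitude = 11520 + (-870) = 10650 ft.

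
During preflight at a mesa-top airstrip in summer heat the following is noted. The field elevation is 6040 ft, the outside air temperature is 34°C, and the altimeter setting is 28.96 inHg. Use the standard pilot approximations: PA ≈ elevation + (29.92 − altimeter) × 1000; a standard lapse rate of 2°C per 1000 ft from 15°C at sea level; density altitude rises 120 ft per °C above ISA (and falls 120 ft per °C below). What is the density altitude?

10960 ft

Pressure altitude = 6040 + (29.92 − 28.96) × 1000 = 6040 + (+960) = 7000 ft.
ISA temperature at 7000 ft = 15 − 2 × (7000/1000) = 1°C.
ISA deviation = 34 − 1 = +33°C.
Density altitude = 7000 + 120 × (33) = 10960 ft.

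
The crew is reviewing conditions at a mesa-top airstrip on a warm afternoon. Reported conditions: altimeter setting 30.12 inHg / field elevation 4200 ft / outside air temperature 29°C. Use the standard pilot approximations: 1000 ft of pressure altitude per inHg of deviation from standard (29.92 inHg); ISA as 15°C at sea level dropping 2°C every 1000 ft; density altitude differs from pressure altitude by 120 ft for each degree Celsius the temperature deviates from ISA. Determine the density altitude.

Pressure altitude = 4200 + (29.92 − 30.12) × 1000 = 4200 + (-200) = 4000 ft.
ISA temperature at 4000 ft = 15 − 2 × (4000/1000) = 7°C.
ISA deviation = 29 − 7 = +22°C.
Density altitude = 4000 + 120 × (22) = 6640 ft.

6640 ft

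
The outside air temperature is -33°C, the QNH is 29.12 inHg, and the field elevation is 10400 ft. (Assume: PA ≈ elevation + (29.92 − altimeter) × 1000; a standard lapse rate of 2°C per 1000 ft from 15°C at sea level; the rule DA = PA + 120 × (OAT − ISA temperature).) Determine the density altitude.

Pressure altitude = 10400 + (29.92 − 29.12) × 1000 = 10400 + (+800) = 11200 ft.
ISA temperature at 11200 ft = 15 − 2 × (11200/1000) = -7.4°C.
ISA deviation = -33 − (-7.4) = -25.6°C.
Density altitude = 11200 + 120 × (-25.6) = 8128 ft.

8128 ft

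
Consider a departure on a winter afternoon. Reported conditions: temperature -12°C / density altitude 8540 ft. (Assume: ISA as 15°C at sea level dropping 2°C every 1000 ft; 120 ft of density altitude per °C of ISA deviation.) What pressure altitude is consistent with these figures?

DA = PA + 120 × (OAT − (15 − 2·PA/1000)) = PA + 120·OAT − 1800 + 0.24·PA = 1.24·PA + 120·OAT − 1800.
So 1.24·PA = 8540 − 120 × (-12) + 1800 = 11780.
PA = 11780 / 1.24 = 9500 ft.

9500 ft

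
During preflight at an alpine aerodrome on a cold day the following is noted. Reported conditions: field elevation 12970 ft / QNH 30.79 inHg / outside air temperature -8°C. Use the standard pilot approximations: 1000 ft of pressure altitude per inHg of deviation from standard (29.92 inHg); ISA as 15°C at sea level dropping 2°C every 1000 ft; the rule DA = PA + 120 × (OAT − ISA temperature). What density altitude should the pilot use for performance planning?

12244 ft

Pressure altitude = 12970 + (29.92 − 30.79) × 1000 = 12970 + (-870) = 12100 ft.
ISA temperature at 12100 ft = 15 − 2 × (12100/1000) = -9.2°C.
ISA deviation = -8 − (-9.2) = +1.2°C.
Density altitude = 12100 + 120 × (1.2) = 12244 ft.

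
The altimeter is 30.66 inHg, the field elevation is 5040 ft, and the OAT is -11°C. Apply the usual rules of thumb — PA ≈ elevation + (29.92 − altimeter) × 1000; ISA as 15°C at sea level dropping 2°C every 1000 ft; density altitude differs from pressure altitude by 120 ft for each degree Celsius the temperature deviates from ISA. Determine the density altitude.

2212 ft

Pressure altitude = 5040 + (29.92 − 30.66) × 1000 = 5040 + (-740) = 4300 ft.
ISA temperature at 4300 ft = 15 − 2 × (4300/1000) = 6.4°C.
ISA deviation = -11 − 6.4 = -17.4°C.
Density altitude = 4300 + 120 × (-17.4) = 2212 ft.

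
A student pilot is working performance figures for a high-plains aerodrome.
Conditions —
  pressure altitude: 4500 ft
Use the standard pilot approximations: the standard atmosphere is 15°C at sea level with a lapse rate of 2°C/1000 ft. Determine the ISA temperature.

ISA temperature = 15 − 2 × (4500/1000) = 15 − 9 = 6°C.

6°C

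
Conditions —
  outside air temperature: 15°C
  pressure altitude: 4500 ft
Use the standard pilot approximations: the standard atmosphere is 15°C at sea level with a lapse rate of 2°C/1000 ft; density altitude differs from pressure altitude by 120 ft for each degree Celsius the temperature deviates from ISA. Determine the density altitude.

5580 ft

ISA temperature at 4500 ft = 15 − 2 × (4500/1000) = 6°C.
ISA deviation = 15 − 6 = +9°C.
Density altitude = 4500 + 120 × (9) = 4500 + (+1080) = 5580 ft.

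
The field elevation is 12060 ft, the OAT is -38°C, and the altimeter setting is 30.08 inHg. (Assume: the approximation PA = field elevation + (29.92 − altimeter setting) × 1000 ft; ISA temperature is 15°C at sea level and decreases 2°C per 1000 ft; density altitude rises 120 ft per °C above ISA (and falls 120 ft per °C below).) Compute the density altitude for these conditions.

Pressure altitude = 12060 + (29.92 − 30.08) × 1000 = 12060 + (-160) = 11900 ft.
ISA temperature at 11900 ft = 15 − 2 × (11900/1000) = -8.8°C.
ISA deviation = -38 − (-8.8) = -29.2°C.
Density altitude = 11900 + 120 × (-29.2) = 8396 ft.

8396 ft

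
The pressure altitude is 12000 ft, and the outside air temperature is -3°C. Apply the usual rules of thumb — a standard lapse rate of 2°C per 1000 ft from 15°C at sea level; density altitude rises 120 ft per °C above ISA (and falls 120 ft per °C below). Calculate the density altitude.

12720 ft

ISA temperature at 12000 ft = 15 − 2 × (12000/1000) = -9°C.
ISA deviation = -3 − (-9) = +6°C.
Density altitude = 12000 + 120 × (6) = 12000 + (+720) = 12720 ft.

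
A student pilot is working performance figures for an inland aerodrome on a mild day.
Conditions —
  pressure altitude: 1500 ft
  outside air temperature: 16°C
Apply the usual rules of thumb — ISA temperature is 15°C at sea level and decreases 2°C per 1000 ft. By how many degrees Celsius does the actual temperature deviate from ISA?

ISA temperature at 1500 ft = 15 − 2 × (1500/1000) = 12°C.
Deviation = OAT − ISA = 16 − 12 = +4°C.

ISA+4°C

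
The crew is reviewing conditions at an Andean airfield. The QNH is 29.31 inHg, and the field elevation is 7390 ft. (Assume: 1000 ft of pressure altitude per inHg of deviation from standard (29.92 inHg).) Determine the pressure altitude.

Pressure correction = (29.92 − 29.31) × 1000 = +610 ft.
Pressure altitude = 7390 + (+610) = 8000 ft.

8000 ft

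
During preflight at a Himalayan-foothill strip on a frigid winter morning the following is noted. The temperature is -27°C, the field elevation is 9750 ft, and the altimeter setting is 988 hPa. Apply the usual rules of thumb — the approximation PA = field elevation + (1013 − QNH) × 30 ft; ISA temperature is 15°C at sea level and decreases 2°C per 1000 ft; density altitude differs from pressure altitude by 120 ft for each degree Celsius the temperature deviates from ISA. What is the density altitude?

7980 ft

Pressure altitude = 9750 + (1013 − 988) × 30 = 9750 + (+750) = 10500 ft.
ISA temperature at 10500 ft = 15 − 2 × (10500/1000) = -6°C.
ISA deviation = -27 − (-6) = -21°C.
Density altitude = 10500 + 120 × (-21) = 7980 ft.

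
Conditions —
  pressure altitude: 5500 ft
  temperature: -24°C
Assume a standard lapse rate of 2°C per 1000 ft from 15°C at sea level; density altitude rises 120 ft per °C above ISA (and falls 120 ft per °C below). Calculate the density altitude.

2140 ft

ISA temperature at 5500 ft = 15 − 2 × (5500/1000) = 4°C.
ISA deviation = -24 − 4 = -28°C.
Density altitude = 5500 + 120 × (-28) = 5500 + (-3360) = 2140 ft.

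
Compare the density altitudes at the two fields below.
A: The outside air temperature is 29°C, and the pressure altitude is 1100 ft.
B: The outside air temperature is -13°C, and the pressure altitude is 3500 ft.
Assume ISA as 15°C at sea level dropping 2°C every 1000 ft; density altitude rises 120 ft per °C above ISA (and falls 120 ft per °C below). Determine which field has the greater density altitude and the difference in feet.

A: ISA temp = 12.8°C, deviation +16.2°C, DA = 1100 + 120 × 16.2 = 3044 ft.
B: ISA temp = 8°C, deviation -21°C, DA = 3500 + 120 × (-21) = 980 ft.
A is higher by 3044 − 980 = 2064 ft.

A by 2064 ft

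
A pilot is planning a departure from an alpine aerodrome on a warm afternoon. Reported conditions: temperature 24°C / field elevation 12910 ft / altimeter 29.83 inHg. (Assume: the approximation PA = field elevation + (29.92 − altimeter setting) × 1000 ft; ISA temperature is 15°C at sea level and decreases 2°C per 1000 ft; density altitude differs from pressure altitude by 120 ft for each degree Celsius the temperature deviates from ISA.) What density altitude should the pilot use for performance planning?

17200 ft

Pressure altitude = 12910 + (29.92 − 29.83) × 1000 = 12910 + (+90) = 13000 ft.
ISA temperature at 13000 ft = 15 − 2 × (13000/1000) = -11°C.
ISA deviation = 24 − (-11) = +35°C.
Density altitude = 13000 + 120 × (35) = 17200 ft.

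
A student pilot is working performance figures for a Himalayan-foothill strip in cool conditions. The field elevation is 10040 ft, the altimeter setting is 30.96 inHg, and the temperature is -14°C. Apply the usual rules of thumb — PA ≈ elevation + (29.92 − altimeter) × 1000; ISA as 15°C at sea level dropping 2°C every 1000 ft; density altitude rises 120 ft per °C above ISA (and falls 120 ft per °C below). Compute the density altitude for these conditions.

Pressure altitude = 10040 + (29.92 − 30.96) × 1000 = 10040 + (-1040) = 9000 ft.
ISA temperature at 9000 ft = 15 − 2 × (9000/1000) = -3°C.
ISA deviation = -14 − (-3) = -11°C.
Density altitude = 9000 + 120 × (-11) = 7680 ft.

7680 ft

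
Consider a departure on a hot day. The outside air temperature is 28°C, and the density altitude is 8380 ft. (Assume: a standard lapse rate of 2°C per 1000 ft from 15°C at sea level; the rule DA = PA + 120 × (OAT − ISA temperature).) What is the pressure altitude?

5500 ft

DA = PA + 120 × (OAT − (15 − 2·PA/1000)) = PA + 120·OAT − 1800 + 0.24·PA = 1.24·PA + 120·OAT − 1800.
So 1.24·PA = 8380 − 120 × 28 + 1800 = 6820.
PA = 6820 / 1.24 = 5500 ft.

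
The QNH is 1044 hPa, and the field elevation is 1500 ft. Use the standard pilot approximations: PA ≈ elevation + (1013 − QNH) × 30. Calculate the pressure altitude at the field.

570 ft

Pressure correction = (1013 − 1044) × 30 = -930 ft.
Pressure altitude = 1500 + (-930) = 570 ft.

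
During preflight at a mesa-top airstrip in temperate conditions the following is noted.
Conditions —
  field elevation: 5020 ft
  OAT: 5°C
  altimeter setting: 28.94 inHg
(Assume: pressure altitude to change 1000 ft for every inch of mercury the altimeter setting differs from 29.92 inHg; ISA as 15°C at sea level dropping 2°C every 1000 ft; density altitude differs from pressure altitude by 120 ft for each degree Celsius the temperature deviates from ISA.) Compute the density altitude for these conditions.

Pressure altitude = 5020 + (29.92 − 28.94) × 1000 = 5020 + (+980) = 6000 ft.
ISA temperature at 6000 ft = 15 − 2 × (6000/1000) = 3°C.
ISA deviation = 5 − 3 = +2°C.
Density altitude = 6000 + 120 × (2) = 6240 ft.

6240 ft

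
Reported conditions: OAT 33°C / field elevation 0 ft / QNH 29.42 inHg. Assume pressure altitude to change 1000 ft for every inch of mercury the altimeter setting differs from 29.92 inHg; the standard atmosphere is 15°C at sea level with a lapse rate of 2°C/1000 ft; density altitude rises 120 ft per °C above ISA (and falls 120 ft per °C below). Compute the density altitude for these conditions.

Pressure altitude = 0 + (29.92 − 29.42) × 1000 = 0 + (+500) = 500 ft.
ISA temperature at 500 ft = 15 − 2 × (500/1000) = 14°C.
ISA deviation = 33 − 14 = +19°C.
Density altitude = 500 + 120 × (19) = 2780 ft.

2780 ft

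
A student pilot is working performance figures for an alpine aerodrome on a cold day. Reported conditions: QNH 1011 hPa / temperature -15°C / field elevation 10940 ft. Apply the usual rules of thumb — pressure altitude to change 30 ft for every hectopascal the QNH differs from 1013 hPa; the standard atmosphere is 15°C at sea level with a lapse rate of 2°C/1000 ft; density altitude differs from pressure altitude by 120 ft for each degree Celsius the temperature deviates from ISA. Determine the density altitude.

Pressure altitude = 10940 + (1013 − 1011) × 30 = 10940 + (+60) = 11000 ft.
ISA temperature at 11000 ft = 15 − 2 × (11000/1000) = -7°C.
ISA deviation = -15 − (-7) = -8°C.
Density altitude = 11000 + 120 × (-8) = 10040 ft.

10040 ft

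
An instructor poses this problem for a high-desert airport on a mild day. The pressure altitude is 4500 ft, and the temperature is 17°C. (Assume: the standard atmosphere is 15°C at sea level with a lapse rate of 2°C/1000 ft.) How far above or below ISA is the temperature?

ISA temperature at 4500 ft = 15 − 2 × (4500/1000) = 6°C.
Deviation = OAT − ISA = 17 − 6 = +11°C.

ISA+11°C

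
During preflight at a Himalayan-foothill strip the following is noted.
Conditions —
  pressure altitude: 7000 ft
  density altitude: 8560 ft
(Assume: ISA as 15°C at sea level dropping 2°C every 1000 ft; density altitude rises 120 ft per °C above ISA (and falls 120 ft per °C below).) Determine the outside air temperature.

Density altitude − pressure altitude = 8560 − 7000 = +1560 ft.
At 120 ft/°C that is an ISA deviation of 1560/120 = +13°C.
ISA temperature at 7000 ft = 15 − 2 × (7000/1000) = 1°C.
OAT = ISA + deviation = 1 + (+13) = 14°C.

14°C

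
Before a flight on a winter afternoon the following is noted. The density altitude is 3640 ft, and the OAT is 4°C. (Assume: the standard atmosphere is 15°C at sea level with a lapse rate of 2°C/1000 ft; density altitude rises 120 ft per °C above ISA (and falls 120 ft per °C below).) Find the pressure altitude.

DA = PA + 120 × (OAT − (15 − 2·PA/1000)) = PA + 120·OAT − 1800 + 0.24·PA = 1.24·PA + 120·OAT − 1800.
So 1.24·PA = 3640 − 120 × 4 + 1800 = 4960.
PA = 4960 / 1.24 = 4000 ft.

4000 ft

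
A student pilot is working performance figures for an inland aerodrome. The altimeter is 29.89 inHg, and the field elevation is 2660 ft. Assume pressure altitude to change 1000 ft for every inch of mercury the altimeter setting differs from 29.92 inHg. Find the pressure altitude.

2690 ft

Pressure correction = (29.92 − 29.89) × 1000 = +30 ft.
Pressure altitude = 2660 + (+30) = 2690 ft.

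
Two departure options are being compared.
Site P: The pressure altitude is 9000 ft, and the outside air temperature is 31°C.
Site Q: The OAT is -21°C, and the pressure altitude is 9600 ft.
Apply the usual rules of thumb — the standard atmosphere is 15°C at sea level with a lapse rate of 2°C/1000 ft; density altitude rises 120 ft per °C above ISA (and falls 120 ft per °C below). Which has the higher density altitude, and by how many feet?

Site P by 5496 ft

Site P: ISA temp = -3°C, deviation +34°C, DA = 9000 + 120 × 34 = 13080 ft.
Site Q: ISA temp = -4.2°C, deviation -16.8°C, DA = 9600 + 120 × (-16.8) = 7584 ft.
Site P is higher by 13080 − 7584 = 5496 ft.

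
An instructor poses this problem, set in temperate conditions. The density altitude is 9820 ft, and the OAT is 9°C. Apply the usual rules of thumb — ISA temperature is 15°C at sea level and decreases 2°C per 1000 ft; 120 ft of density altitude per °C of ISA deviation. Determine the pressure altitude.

DA = PA + 120 × (OAT − (15 − 2·PA/1000)) = PA + 120·OAT − 1800 + 0.24·PA = 1.24·PA + 120·OAT − 1800.
So 1.24·PA = 9820 − 120 × 9 + 1800 = 10540.
PA = 10540 / 1.24 = 8500 ft.

8500 ft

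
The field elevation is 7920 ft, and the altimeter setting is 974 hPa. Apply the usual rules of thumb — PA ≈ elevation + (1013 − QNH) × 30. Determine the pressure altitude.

9090 ft

Pressure correction = (1013 − 974) × 30 = +1170 ft.
Pressure altitude = 7920 + (+1170) = 9090 ft.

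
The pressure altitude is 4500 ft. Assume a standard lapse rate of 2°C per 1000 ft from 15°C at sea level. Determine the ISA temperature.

6°C

ISA temperature = 15 − 2 × (4500/1000) = 15 − 9 = 6°C.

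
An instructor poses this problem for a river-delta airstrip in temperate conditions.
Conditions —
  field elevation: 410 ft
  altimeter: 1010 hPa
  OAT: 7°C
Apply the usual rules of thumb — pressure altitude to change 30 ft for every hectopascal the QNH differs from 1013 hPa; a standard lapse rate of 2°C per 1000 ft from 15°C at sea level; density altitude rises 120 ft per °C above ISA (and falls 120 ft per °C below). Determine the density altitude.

-340 ft

Pressure altitude = 410 + (1013 − 1010) × 30 = 410 + (+90) = 500 ft.
ISA temperature at 500 ft = 15 − 2 × (500/1000) = 14°C.
ISA deviation = 7 − 14 = -7°C.
Density altitude = 500 + 120 × (-7) = -340 ft.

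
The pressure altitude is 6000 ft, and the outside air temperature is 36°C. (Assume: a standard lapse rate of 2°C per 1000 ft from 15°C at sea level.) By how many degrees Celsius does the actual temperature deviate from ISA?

ISA temperature at 6000 ft = 15 − 2 × (6000/1000) = 3°C.
Deviation = OAT − ISA = 36 − 3 = +33°C.

ISA+33°C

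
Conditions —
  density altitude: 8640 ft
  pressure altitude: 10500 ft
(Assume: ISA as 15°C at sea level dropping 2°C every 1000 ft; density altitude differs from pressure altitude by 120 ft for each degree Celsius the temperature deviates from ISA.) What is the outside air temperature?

-21.5°C

Density altitude − pressure altitude = 8640 − 10500 = -1860 ft.
At 120 ft/°C that is an ISA deviation of -1860/120 = -15.5°C.
ISA temperature at 10500 ft = 15 − 2 × (10500/1000) = -6°C.
OAT = ISA + deviation = -6 + (-15.5) = -21.5°C.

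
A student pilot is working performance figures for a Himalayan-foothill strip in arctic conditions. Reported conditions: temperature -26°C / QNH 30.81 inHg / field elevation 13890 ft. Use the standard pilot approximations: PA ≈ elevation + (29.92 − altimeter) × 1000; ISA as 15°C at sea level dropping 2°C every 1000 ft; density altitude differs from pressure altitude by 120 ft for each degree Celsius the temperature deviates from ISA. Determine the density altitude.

11200 ft

Pressure altitude = 13890 + (29.92 − 30.81) × 1000 = 13890 + (-890) = 13000 ft.
ISA temperature at 13000 ft = 15 − 2 × (13000/1000) = -11°C.
ISA deviation = -26 − (-11) = -15°C.
Density altitude = 13000 + 120 × (-15) = 11200 ft.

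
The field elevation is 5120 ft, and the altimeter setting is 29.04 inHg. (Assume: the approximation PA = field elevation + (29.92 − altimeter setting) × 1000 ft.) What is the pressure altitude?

6000 ft

Pressure correction = (29.92 − 29.04) × 1000 = +880 ft.
Pressure altitude = 5120 + (+880) = 6000 ft.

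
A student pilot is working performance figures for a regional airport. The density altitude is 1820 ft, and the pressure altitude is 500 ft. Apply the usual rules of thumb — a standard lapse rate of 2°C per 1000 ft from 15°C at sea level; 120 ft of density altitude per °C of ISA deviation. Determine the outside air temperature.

Density altitude − pressure altitude = 1820 − 500 = +1320 ft.
At 120 ft/°C that is an ISA deviation of 1320/120 = +11°C.
ISA temperature at 500 ft = 15 − 2 × (500/1000) = 14°C.
OAT = ISA + deviation = 14 + (+11) = 25°C.

25°C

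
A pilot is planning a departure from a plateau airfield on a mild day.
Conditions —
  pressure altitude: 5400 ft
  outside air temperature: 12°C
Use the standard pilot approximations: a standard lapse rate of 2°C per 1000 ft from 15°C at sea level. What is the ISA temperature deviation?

ISA+7.8°C

ISA temperature at 5400 ft = 15 − 2 × (5400/1000) = 4.2°C.
Deviation = OAT − ISA = 12 − 4.2 = +7.8°C.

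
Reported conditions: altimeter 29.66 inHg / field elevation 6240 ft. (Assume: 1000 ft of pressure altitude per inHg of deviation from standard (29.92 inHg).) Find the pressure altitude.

Pressure correction = (29.92 − 29.66) × 1000 = +260 ft.
Pressure altitude = 6240 + (+260) = 6500 ft.

6500 ft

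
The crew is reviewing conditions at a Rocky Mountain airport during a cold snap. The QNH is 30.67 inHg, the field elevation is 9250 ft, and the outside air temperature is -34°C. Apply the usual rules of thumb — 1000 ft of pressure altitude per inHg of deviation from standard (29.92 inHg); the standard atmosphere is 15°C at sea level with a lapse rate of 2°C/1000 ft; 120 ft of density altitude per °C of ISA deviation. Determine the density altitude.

Pressure altitude = 9250 + (29.92 − 30.67) × 1000 = 9250 + (-750) = 8500 ft.
ISA temperature at 8500 ft = 15 − 2 × (8500/1000) = -2°C.
ISA deviation = -34 − (-2) = -32°C.
Density altitude = 8500 + 120 × (-32) = 4660 ft.

4660 ft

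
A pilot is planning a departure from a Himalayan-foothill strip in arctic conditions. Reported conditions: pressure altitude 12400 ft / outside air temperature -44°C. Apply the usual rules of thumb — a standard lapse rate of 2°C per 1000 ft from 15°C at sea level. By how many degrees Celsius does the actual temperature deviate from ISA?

ISA-34.2°C

ISA temperature at 12400 ft = 15 − 2 × (12400/1000) = -9.8°C.
Deviation = OAT − ISA = -44 − (-9.8) = -34.2°C.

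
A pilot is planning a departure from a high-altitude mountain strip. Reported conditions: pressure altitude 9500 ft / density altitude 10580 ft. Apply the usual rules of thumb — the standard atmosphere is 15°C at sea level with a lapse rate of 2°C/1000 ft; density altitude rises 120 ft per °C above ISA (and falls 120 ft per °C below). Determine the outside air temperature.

5°C

Density altitude − pressure altitude = 10580 − 9500 = +1080 ft.
At 120 ft/°C that is an ISA deviation of 1080/120 = +9°C.
ISA temperature at 9500 ft = 15 − 2 × (9500/1000) = -4°C.
OAT = ISA + deviation = -4 + (+9) = 5°C.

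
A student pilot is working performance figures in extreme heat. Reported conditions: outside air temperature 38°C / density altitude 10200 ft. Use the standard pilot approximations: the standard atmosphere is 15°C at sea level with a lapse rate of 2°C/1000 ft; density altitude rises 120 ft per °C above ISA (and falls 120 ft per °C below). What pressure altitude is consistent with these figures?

6000 ft

DA = PA + 120 × (OAT − (15 − 2·PA/1000)) = PA + 120·OAT − 1800 + 0.24·PA = 1.24·PA + 120·OAT − 1800.
So 1.24·PA = 10200 − 120 × 38 + 1800 = 7440.
PA = 7440 / 1.24 = 6000 ft.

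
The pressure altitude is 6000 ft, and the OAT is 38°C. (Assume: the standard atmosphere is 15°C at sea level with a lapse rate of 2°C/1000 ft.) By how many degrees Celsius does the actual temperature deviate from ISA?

ISA+35°C

ISA temperature at 6000 ft = 15 − 2 × (6000/1000) = 3°C.
Deviation = OAT − ISA = 38 − 3 = +35°C.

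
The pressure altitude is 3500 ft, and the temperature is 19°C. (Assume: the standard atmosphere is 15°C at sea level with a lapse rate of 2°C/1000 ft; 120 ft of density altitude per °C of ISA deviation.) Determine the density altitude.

4820 ft

ISA temperature at 3500 ft = 15 − 2 × (3500/1000) = 8°C.
ISA deviation = 19 − 8 = +11°C.
Density altitude = 3500 + 120 × (11) = 3500 + (+1320) = 4820 ft.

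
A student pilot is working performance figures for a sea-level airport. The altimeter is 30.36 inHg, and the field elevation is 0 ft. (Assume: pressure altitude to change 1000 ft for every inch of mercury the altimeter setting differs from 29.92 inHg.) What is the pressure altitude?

Pressure correction = (29.92 − 30.36) × 1000 = -440 ft.
Pressure altitude = 0 + (-440) = -440 ft.

-440 ft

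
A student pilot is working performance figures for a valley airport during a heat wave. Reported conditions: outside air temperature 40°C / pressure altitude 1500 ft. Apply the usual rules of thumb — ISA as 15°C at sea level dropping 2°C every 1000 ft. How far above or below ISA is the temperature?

ISA temperature at 1500 ft = 15 − 2 × (1500/1000) = 12°C.
Deviation = OAT − ISA = 40 − 12 = +28°C.

ISA+28°C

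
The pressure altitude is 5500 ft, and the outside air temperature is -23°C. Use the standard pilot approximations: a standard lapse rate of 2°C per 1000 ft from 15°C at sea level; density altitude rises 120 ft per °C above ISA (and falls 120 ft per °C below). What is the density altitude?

ISA temperature at 5500 ft = 15 − 2 × (5500/1000) = 4°C.
ISA deviation = -23 − 4 = -27°C.
Density altitude = 5500 + 120 × (-27) = 5500 + (-3240) = 2260 ft.

2260 ft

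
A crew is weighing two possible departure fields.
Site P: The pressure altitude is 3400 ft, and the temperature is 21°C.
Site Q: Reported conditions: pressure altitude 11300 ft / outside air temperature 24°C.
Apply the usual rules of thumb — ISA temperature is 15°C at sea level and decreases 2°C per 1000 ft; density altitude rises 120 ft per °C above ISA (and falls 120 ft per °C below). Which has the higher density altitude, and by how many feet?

Site P: ISA temp = 8.2°C, deviation +12.8°C, DA = 3400 + 120 × 12.8 = 4936 ft.
Site Q: ISA temp = -7.6°C, deviation +31.6°C, DA = 11300 + 120 × 31.6 = 15092 ft.
Site Q is higher by 15092 − 4936 = 10156 ft.

Site Q by 10156 ft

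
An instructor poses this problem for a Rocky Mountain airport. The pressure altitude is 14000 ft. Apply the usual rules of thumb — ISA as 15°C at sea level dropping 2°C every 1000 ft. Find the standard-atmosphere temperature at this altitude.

ISA temperature = 15 − 2 × (14000/1000) = 15 − 28 = -13°C.

-13°C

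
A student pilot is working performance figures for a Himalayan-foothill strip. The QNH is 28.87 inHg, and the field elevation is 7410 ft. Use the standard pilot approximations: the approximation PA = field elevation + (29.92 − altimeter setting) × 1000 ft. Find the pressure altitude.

Pressure correction = (29.92 − 28.87) × 1000 = +1050 ft.
Pressure altitude = 7410 + (+1050) = 8460 ft.

8460 ft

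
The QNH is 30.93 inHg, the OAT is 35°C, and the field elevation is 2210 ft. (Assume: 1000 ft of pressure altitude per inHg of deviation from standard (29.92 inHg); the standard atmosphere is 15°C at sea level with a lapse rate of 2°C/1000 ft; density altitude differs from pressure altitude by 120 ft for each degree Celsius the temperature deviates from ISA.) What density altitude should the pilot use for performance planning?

3888 ft

Pressure altitude = 2210 + (29.92 − 30.93) × 1000 = 2210 + (-1010) = 1200 ft.
ISA temperature at 1200 ft = 15 − 2 × (1200/1000) = 12.6°C.
ISA deviation = 35 − 12.6 = +22.4°C.
Density altitude = 1200 + 120 × (22.4) = 3888 ft.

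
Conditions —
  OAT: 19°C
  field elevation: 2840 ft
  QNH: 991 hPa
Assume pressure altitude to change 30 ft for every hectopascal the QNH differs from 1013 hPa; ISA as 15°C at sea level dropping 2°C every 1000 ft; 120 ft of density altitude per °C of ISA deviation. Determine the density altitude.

4820 ft

Pressure altitude = 2840 + (1013 − 991) × 30 = 2840 + (+660) = 3500 ft.
ISA temperature at 3500 ft = 15 − 2 × (3500/1000) = 8°C.
ISA deviation = 19 − 8 = +11°C.
Density altitude = 3500 + 120 × (11) = 4820 ft.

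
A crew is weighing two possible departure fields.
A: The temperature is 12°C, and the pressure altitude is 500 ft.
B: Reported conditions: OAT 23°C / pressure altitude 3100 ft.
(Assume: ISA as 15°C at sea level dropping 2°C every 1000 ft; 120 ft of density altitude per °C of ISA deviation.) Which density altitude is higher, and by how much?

B by 4544 ft

A: ISA temp = 14°C, deviation -2°C, DA = 500 + 120 × (-2) = 260 ft.
B: ISA temp = 8.8°C, deviation +14.2°C, DA = 3100 + 120 × 14.2 = 4804 ft.
B is higher by 4804 − 260 = 4544 ft.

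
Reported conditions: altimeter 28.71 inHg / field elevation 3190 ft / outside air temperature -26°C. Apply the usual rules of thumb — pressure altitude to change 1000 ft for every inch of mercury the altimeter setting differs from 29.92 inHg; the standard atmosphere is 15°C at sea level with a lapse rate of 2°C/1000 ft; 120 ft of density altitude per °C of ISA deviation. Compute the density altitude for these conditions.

Pressure altitude = 3190 + (29.92 − 28.71) × 1000 = 3190 + (+1210) = 4400 ft.
ISA temperature at 4400 ft = 15 − 2 × (4400/1000) = 6.2°C.
ISA deviation = -26 − 6.2 = -32.2°C.
Density altitude = 4400 + 120 × (-32.2) = 536 ft.

536 ft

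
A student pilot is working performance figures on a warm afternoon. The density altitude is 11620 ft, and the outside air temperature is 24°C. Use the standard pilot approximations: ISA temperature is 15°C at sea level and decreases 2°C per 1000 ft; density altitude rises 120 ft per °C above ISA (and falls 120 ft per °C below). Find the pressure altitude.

DA = PA + 120 × (OAT − (15 − 2·PA/1000)) = PA + 120·OAT − 1800 + 0.24·PA = 1.24·PA + 120·OAT − 1800.
So 1.24·PA = 11620 − 120 × 24 + 1800 = 10540.
PA = 10540 / 1.24 = 8500 ft.

8500 ft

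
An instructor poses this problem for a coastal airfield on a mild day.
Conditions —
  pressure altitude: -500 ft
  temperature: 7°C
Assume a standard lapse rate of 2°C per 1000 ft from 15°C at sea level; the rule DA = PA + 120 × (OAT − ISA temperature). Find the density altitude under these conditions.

-1580 ft

ISA temperature at -500 ft = 15 − 2 × (-500/1000) = 16°C.
ISA deviation = 7 − 16 = -9°C.
Density altitude = -500 + 120 × (-9) = -500 + (-1080) = -1580 ft.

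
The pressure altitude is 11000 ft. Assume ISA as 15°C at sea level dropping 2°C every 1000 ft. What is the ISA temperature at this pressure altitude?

-7°C

ISA temperature = 15 − 2 × (11000/1000) = 15 − 22 = -7°C.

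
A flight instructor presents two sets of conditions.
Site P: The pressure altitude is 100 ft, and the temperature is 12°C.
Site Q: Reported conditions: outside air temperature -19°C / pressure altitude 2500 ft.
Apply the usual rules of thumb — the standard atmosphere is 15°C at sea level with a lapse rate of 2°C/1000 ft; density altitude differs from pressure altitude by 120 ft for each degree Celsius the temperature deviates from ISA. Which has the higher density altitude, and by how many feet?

Site P by 744 ft

Site P: ISA temp = 14.8°C, deviation -2.8°C, DA = 100 + 120 × (-2.8) = -236 ft.
Site Q: ISA temp = 10°C, deviation -29°C, DA = 2500 + 120 × (-29) = -980 ft.
Site P is higher by -236 − (-980) = 744 ft.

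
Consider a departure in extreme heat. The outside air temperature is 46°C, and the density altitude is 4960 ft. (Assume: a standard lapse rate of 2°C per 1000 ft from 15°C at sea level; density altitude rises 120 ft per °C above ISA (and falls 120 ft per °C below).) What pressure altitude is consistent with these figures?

1000 ft

DA = PA + 120 × (OAT − (15 − 2·PA/1000)) = PA + 120·OAT − 1800 + 0.24·PA = 1.24·PA + 120·OAT − 1800.
So 1.24·PA = 4960 − 120 × 46 + 1800 = 1240.
PA = 1240 / 1.24 = 1000 ft.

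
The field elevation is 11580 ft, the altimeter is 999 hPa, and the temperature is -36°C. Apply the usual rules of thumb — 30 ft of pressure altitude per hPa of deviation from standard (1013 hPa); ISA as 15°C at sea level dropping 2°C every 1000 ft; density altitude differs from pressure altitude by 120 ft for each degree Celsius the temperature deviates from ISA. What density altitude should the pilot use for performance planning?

Pressure altitude = 11580 + (1013 − 999) × 30 = 11580 + (+420) = 12000 ft.
ISA temperature at 12000 ft = 15 − 2 × (12000/1000) = -9°C.
ISA deviation = -36 − (-9) = -27°C.
Density altitude = 12000 + 120 × (-27) = 8760 ft.

8760 ft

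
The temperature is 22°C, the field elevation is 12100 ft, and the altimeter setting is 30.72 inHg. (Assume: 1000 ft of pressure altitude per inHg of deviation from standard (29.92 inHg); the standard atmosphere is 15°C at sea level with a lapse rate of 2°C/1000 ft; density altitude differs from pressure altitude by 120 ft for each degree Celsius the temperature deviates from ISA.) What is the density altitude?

Pressure altitude = 12100 + (29.92 − 30.72) × 1000 = 12100 + (-800) = 11300 ft.
ISA temperature at 11300 ft = 15 − 2 × (11300/1000) = -7.6°C.
ISA deviation = 22 − (-7.6) = +29.6°C.
Density altitude = 11300 + 120 × (29.6) = 14852 ft.

14852 ft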